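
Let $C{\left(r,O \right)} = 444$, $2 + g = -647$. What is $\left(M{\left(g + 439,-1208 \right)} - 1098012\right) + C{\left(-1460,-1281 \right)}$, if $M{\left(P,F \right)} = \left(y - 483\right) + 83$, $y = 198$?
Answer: $-1097770$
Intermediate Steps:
$g = -649$ ($g = -2 - 647 = -649$)
$M{\left(P,F \right)} = -202$ ($M{\left(P,F \right)} = \left(198 - 483\right) + 83 = -285 + 83 = -202$)
$\left(M{\left(g + 439,-1208 \right)} - 1098012\right) + C{\left(-1460,-1281 \right)} = \left(-202 - 1098012\right) + 444 = -1098214 + 444 = -1097770$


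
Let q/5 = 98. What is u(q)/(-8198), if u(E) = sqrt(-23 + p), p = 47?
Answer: -sqrt(6)/4099 ≈ -0.00059758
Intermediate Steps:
q = 490 (q = 5*98 = 490)
u(E) = 2*sqrt(6) (u(E) = sqrt(-23 + 47) = sqrt(24) = 2*sqrt(6))
u(q)/(-8198) = (2*sqrt(6))/(-8198) = (2*sqrt(6))*(-1/8198) = -sqrt(6)/4099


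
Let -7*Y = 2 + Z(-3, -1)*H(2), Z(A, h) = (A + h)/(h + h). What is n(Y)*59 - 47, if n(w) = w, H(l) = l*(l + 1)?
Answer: -165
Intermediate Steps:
H(l) = l*(1 + l)
Z(A, h) = (A + h)/(2*h) (Z(A, h) = (A + h)/((2*h)) = (A + h)*(1/(2*h)) = (A + h)/(2*h))
Y = -2 (Y = -(2 + ((1/2)*(-3 - 1)/(-1))*(2*(1 + 2)))/7 = -(2 + ((1/2)*(-1)*(-4))*(2*3))/7 = -(2 + 2*6)/7 = -(2 + 12)/7 = -1/7*14 = -2)
n(Y)*59 - 47 = -2*59 - 47 = -118 - 47 = -165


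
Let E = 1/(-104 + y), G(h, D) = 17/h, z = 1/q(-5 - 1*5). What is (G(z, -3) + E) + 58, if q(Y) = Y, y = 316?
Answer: -23743/212 ≈ -112.00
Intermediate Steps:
z = -1/10 (z = 1/(-5 - 1*5) = 1/(-5 - 5) = 1/(-10) = -1/10 ≈ -0.10000)
E = 1/212 (E = 1/(-104 + 316) = 1/212 ≈ 0.0047170)
(G(z, -3) + E) + 58 = (17/(-1/10) + 1/212) + 58 = (17*(-10) + 1/212) + 58 = (-170 + 1/212) + 58 = -36039/212 + 58 = -23743/212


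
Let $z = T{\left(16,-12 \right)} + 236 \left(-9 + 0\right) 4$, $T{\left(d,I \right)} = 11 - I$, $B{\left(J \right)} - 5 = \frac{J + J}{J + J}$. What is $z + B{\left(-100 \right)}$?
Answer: $-8467$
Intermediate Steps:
$B{\left(J \right)} = 6$ ($B{\left(J \right)} = 5 + \frac{J + J}{J + J} = 5 + \frac{2 J}{2 J} = 5 + 2 J \frac{1}{2 J} = 5 + 1 = 6$)
$z = -8473$ ($z = \left(11 - -12\right) + 236 \left(-9 + 0\right) 4 = \left(11 + 12\right) + 236 \left(\left(-9\right) 4\right) = 23 + 236 \left(-36\right) = 23 - 8496 = -8473$)
$z + B{\left(-100 \right)} = -8473 + 6 = -8467$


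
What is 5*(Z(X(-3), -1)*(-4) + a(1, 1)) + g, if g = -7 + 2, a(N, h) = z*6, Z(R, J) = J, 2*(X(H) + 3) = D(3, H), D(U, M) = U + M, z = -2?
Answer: -45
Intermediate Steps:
D(U, M) = M + U
X(H) = -3/2 + H/2 (X(H) = -3 + (H + 3)/2 = -3 + (3 + H)/2 = -3 + (3/2 + H/2) = -3/2 + H/2)
a(N, h) = -12 (a(N, h) = -2*6 = -12)
g = -5
5*(Z(X(-3), -1)*(-4) + a(1, 1)) + g = 5*(-1*(-4) - 12) - 5 = 5*(4 - 12) - 5 = 5*(-8) - 5 = -40 - 5 = -45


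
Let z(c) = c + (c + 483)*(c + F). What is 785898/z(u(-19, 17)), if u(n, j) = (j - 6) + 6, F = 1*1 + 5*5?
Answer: 785898/21517 ≈ 36.525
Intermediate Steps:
F = 26 (F = 1 + 25 = 26)
u(n, j) = j (u(n, j) = (-6 + j) + 6 = j)
z(c) = c + (26 + c)*(483 + c) (z(c) = c + (c + 483)*(c + 26) = c + (483 + c)*(26 + c) = c + (26 + c)*(483 + c))
785898/z(u(-19, 17)) = 785898/(12558 + 17² + 510*17) = 785898/(12558 + 289 + 8670) = 785898/21517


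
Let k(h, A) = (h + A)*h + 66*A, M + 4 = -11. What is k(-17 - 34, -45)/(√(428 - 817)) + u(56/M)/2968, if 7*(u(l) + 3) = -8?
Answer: -29/20776 - 1926*I*√389/389 ≈ -0.0013958 - 97.652*I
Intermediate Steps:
M = -15 (M = -4 - 11 = -15)
k(h, A) = 66*A + h*(A + h) (k(h, A) = (A + h)*h + 66*A = h*(A + h) + 66*A = 66*A + h*(A + h))
u(l) = -29/7 (u(l) = -3 + (⅐)*(-8) = -3 - 8/7 = -29/7)
k(-17 - 34, -45)/(√(428 - 817)) + u(56/M)/2968 = ((-17 - 34)² + 66*(-45) - 45*(-17 - 34))/(√(428 - 817)) - 29/7/2968 = ((-51)² - 2970 - 45*(-51))/(√(-389)) - 29/7*1/2968 = (2601 - 2970 + 2295)/((I*√389)) - 29/20776 = 1926*(-I*√389/389) - 29/20776 = -1926*I*√389/389 - 29/20776 = -29/20776 - 1926*I*√389/389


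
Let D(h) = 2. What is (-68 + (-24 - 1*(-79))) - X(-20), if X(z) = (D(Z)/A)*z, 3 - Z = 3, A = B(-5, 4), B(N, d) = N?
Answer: -21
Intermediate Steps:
A = -5
Z = 0 (Z = 3 - 1*3 = 3 - 3 = 0)
X(z) = -2*z/5 (X(z) = (2/(-5))*z = (2*(-1/5))*z = -2*z/5)
(-68 + (-24 - 1*(-79))) - X(-20) = (-68 + (-24 - 1*(-79))) - (-2)*(-20)/5 = (-68 + (-24 + 79)) - 1*8 = (-68 + 55) - 8 = -13 - 8 = -21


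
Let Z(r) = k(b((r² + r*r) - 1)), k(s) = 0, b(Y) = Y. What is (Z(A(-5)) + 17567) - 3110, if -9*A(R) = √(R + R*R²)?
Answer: 14457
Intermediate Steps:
A(R) = -√(R + R³)/9 (A(R) = -√(R + R*R²)/9 = -√(R + R³)/9)
Z(r) = 0
(Z(A(-5)) + 17567) - 3110 = (0 + 17567) - 3110 = 17567 - 3110 = 14457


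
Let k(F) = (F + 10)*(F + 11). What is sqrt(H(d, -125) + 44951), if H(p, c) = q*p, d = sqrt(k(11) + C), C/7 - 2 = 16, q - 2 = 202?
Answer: sqrt(44951 + 2856*sqrt(3)) ≈ 223.38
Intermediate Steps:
q = 204 (q = 2 + 202 = 204)
k(F) = (10 + F)*(11 + F)
C = 126 (C = 14 + 7*16 = 14 + 112 = 126)
d = 14*sqrt(3) (d = sqrt((110 + 11**2 + 21*11) + 126) = sqrt((110 + 121 + 231) + 126) = sqrt(462 + 126) = sqrt(588) = 14*sqrt(3) ≈ 24.249)
H(p, c) = 204*p
sqrt(H(d, -125) + 44951) = sqrt(204*(14*sqrt(3)) + 44951) = sqrt(2856*sqrt(3) + 44951) = sqrt(44951 + 2856*sqrt(3))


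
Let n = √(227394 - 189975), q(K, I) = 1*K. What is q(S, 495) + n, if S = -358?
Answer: -358 + √37419 ≈ -164.56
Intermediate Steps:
q(K, I) = K
n = √37419 ≈ 193.44
q(S, 495) + n = -358 + √37419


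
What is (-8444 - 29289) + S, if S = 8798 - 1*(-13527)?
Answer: -15408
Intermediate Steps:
S = 22325 (S = 8798 + 13527 = 22325)
(-8444 - 29289) + S = (-8444 - 29289) + 22325 = -37733 + 22325 = -15408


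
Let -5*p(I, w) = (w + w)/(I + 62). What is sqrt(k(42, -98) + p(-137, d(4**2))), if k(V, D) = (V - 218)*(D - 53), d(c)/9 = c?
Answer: 4*sqrt(1038155)/25 ≈ 163.02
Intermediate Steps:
d(c) = 9*c
k(V, D) = (-218 + V)*(-53 + D)
p(I, w) = -2*w/(5*(62 + I)) (p(I, w) = -(w + w)/(5*(I + 62)) = -2*w/(5*(62 + I)))
sqrt(k(42, -98) + p(-137, d(4**2))) = sqrt((11554 - 218*(-98) - 53*42 - 98*42) - 2*9*4**2/(310 + 5*(-137))) = sqrt((11554 + 21364 - 2226 - 4116) - 2*9*16/(310 - 685)) = sqrt(26576 - 2*144/(-375)) = sqrt(26576 - 2*144*(-1/375)) = sqrt(26576 + 96/125) = sqrt(3322096/125) = 4*sqrt(1038155)/25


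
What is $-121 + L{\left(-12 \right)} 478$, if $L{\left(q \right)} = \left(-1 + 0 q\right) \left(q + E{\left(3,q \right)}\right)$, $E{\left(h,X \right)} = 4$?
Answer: $3703$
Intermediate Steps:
$L{\left(q \right)} = -4 - q$ ($L{\left(q \right)} = \left(-1 + 0 q\right) \left(q + 4\right) = \left(-1 + 0\right) \left(4 + q\right) = - (4 + q) = -4 - q$)
$-121 + L{\left(-12 \right)} 478 = -121 + \left(-4 - -12\right) 478 = -121 + \left(-4 + 12\right) 478 = -121 + 8 \cdot 478 = -121 + 3824 = 3703$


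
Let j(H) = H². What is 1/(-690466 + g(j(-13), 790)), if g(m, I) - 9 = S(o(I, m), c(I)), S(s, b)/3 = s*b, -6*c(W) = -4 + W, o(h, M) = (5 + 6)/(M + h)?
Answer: -959/662152586 ≈ -1.4483e-6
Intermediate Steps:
o(h, M) = 11/(M + h)
c(W) = ⅔ - W/6 (c(W) = -(-4 + W)/6 = ⅔ - W/6)
S(s, b) = 3*b*s (S(s, b) = 3*(s*b) = 3*(b*s) = 3*b*s)
g(m, I) = 9 + 33*(⅔ - I/6)/(I + m) (g(m, I) = 9 + 3*(⅔ - I/6)*(11/(m + I)) = 9 + 3*(⅔ - I/6)*(11/(I + m)) = 9 + 33*(⅔ - I/6)/(I + m))
1/(-690466 + g(j(-13), 790)) = 1/(-690466 + (22 + 9*(-13)² + (7/2)*790)/(790 + (-13)²)) = 1/(-690466 + (22 + 9*169 + 2765)/(790 + 169)) = 1/(-690466 + (22 + 1521 + 2765)/959) = 1/(-690466 + (1/959)*4308) = 1/(-690466 + 4308/959) = 1/(-662152586/959) = -959/662152586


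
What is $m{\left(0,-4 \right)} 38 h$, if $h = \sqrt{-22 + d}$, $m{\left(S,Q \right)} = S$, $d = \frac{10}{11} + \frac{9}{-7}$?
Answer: $0$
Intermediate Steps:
$d = - \frac{29}{77}$ ($d = 10 \cdot \frac{1}{11} + 9 \left(- \frac{1}{7}\right) = \frac{10}{11} - \frac{9}{7} = - \frac{29}{77} \approx -0.37662$)
$h = \frac{i \sqrt{132671}}{77}$ ($h = \sqrt{-22 - \frac{29}{77}} = \sqrt{- \frac{1723}{77}} = \frac{i \sqrt{132671}}{77} \approx 4.7304 i$)
$m{\left(0,-4 \right)} 38 h = 0 \cdot 38 \frac{i \sqrt{132671}}{77} = 0 \frac{i \sqrt{132671}}{77} = 0$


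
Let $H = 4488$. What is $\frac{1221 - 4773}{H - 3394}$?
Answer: $- \frac{1776}{547} \approx -3.2468$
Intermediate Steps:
$\frac{1221 - 4773}{H - 3394} = \frac{1221 - 4773}{4488 - 3394} = - \frac{3552}{1094} = \left(-3552\right) \frac{1}{1094} = - \frac{1776}{547}$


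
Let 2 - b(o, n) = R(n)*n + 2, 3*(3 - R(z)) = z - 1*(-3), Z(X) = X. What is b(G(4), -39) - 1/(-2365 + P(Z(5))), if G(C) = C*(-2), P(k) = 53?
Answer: 1352521/2312 ≈ 585.00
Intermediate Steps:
R(z) = 2 - z/3 (R(z) = 3 - (z - 1*(-3))/3 = 3 - (z + 3)/3 = 3 - (3 + z)/3 = 3 + (-1 - z/3) = 2 - z/3)
G(C) = -2*C
b(o, n) = -n*(2 - n/3) (b(o, n) = 2 - ((2 - n/3)*n + 2) = 2 - (n*(2 - n/3) + 2) = 2 - (2 + n*(2 - n/3)) = 2 + (-2 - n*(2 - n/3)) = -n*(2 - n/3))
b(G(4), -39) - 1/(-2365 + P(Z(5))) = (⅓)*(-39)*(-6 - 39) - 1/(-2365 + 53) = (⅓)*(-39)*(-45) - 1/(-2312) = 585 - 1*(-1/2312) = 585 + 1/2312 = 1352521/2312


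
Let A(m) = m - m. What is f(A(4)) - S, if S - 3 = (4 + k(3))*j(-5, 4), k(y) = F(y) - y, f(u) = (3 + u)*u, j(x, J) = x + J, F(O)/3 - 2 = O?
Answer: 13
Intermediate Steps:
F(O) = 6 + 3*O
A(m) = 0
j(x, J) = J + x
f(u) = u*(3 + u)
k(y) = 6 + 2*y (k(y) = (6 + 3*y) - y = 6 + 2*y)
S = -13 (S = 3 + (4 + (6 + 2*3))*(4 - 5) = 3 + (4 + (6 + 6))*(-1) = 3 + (4 + 12)*(-1) = 3 + 16*(-1) = 3 - 16 = -13)
f(A(4)) - S = 0*(3 + 0) - 1*(-13) = 0*3 + 13 = 0 + 13 = 13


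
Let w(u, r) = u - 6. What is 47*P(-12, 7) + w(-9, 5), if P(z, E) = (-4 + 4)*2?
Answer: -15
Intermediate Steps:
P(z, E) = 0 (P(z, E) = 0*2 = 0)
w(u, r) = -6 + u
47*P(-12, 7) + w(-9, 5) = 47*0 + (-6 - 9) = 0 - 15 = -15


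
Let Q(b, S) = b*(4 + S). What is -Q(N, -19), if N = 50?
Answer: 750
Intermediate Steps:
-Q(N, -19) = -50*(4 - 19) = -50*(-15) = -1*(-750) = 750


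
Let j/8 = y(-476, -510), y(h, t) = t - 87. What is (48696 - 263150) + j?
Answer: -219230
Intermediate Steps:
y(h, t) = -87 + t
j = -4776 (j = 8*(-87 - 510) = 8*(-597) = -4776)
(48696 - 263150) + j = (48696 - 263150) - 4776 = -214454 - 4776 = -219230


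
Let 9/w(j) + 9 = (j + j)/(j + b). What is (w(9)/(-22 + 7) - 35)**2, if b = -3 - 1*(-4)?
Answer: 175561/144 ≈ 1219.2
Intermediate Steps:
b = 1 (b = -3 + 4 = 1)
w(j) = 9/(-9 + 2*j/(1 + j)) (w(j) = 9/(-9 + (j + j)/(j + 1)) = 9/(-9 + (2*j)/(1 + j)) = 9/(-9 + 2*j/(1 + j)))
(w(9)/(-22 + 7) - 35)**2 = ((9*(-1 - 1*9)/(9 + 7*9))/(-22 + 7) - 35)**2 = ((9*(-1 - 9)/(9 + 63))/(-15) - 35)**2 = ((9*(-10)/72)*(-1/15) - 35)**2 = ((9*(1/72)*(-10))*(-1/15) - 35)**2 = (-5/4*(-1/15) - 35)**2 = (1/12 - 35)**2 = (-419/12)**2 = 175561/144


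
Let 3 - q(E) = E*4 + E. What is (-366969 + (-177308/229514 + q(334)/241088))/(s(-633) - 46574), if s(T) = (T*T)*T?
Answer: 10152782473183375/7018521759044934976 ≈ 0.0014466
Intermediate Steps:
q(E) = 3 - 5*E (q(E) = 3 - (E*4 + E) = 3 - (4*E + E) = 3 - 5*E)
s(T) = T³ (s(T) = T²*T = T³)
(-366969 + (-177308/229514 + q(334)/241088))/(s(-633) - 46574) = (-366969 + (-177308/229514 + (3 - 5*334)/241088))/((-633)³ - 46574) = (-366969 + (-177308*1/229514 + (3 - 1670)*(1/241088)))/(-253636137 - 46574) = (-366969 + (-88654/114757 - 1667*1/241088))/(-253682711) = (-366969 + (-88654/114757 - 1667/241088))*(-1/253682711) = (-366969 - 21564715471/27666535616)*(-1/253682711) = -10152782473183375/27666535616*(-1/253682711) = 10152782473183375/7018521759044934976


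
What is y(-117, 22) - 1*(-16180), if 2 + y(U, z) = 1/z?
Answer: 355917/22 ≈ 16178.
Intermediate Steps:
y(U, z) = -2 + 1/z
y(-117, 22) - 1*(-16180) = (-2 + 1/22) - 1*(-16180) = (-2 + 1/22) + 16180 = -43/22 + 16180 = 355917/22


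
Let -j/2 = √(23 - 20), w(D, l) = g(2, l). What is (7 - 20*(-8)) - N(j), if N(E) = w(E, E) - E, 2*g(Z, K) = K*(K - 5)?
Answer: 161 - 7*√3 ≈ 148.88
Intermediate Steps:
g(Z, K) = K*(-5 + K)/2 (g(Z, K) = (K*(K - 5))/2 = (K*(-5 + K))/2 = K*(-5 + K)/2)
w(D, l) = l*(-5 + l)/2
j = -2*√3 (j = -2*√(23 - 20) = -2*√3 ≈ -3.4641)
N(E) = -E + E*(-5 + E)/2 (N(E) = E*(-5 + E)/2 - E = -E + E*(-5 + E)/2)
(7 - 20*(-8)) - N(j) = (7 - 20*(-8)) - (-2*√3)*(-7 - 2*√3)/2 = (7 + 160) - (-1)*√3*(-7 - 2*√3) = 167 + √3*(-7 - 2*√3)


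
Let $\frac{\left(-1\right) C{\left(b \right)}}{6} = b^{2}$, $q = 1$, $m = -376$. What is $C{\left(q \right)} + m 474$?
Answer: $-178230$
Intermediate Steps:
$C{\left(b \right)} = - 6 b^{2}$
$C{\left(q \right)} + m 474 = - 6 \cdot 1^{2} - 178224 = \left(-6\right) 1 - 178224 = -6 - 178224 = -178230$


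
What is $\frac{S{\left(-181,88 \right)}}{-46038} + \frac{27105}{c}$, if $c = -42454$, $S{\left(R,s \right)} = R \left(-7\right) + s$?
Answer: $- \frac{326346290}{488624313} \approx -0.66789$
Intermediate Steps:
$S{\left(R,s \right)} = s - 7 R$ ($S{\left(R,s \right)} = - 7 R + s = s - 7 R$)
$\frac{S{\left(-181,88 \right)}}{-46038} + \frac{27105}{c} = \frac{88 - -1267}{-46038} + \frac{27105}{-42454} = \left(88 + 1267\right) \left(- \frac{1}{46038}\right) + 27105 \left(- \frac{1}{42454}\right) = 1355 \left(- \frac{1}{46038}\right) - \frac{27105}{42454} = - \frac{1355}{46038} - \frac{27105}{42454} = - \frac{326346290}{488624313}$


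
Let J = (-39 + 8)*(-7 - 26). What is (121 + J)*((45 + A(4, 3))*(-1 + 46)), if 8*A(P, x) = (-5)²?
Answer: 2477475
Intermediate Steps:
A(P, x) = 25/8 (A(P, x) = (⅛)*(-5)² = (⅛)*25 = 25/8)
J = 1023 (J = -31*(-33) = 1023)
(121 + J)*((45 + A(4, 3))*(-1 + 46)) = (121 + 1023)*((45 + 25/8)*(-1 + 46)) = 1144*((385/8)*45) = 1144*(17325/8) = 2477475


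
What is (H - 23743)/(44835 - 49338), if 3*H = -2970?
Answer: 24733/4503 ≈ 5.4926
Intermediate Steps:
H = -990 (H = (⅓)*(-2970) = -990)
(H - 23743)/(44835 - 49338) = (-990 - 23743)/(44835 - 49338) = -24733/(-4503) = -24733*(-1/4503) = 24733/4503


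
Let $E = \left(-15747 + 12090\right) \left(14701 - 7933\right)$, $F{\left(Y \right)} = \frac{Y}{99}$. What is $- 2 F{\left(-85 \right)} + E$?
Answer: $- \frac{2450306854}{99} \approx -2.4751 \cdot 10^{7}$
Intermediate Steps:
$F{\left(Y \right)} = \frac{Y}{99}$ ($F{\left(Y \right)} = Y \frac{1}{99} = \frac{Y}{99}$)
$E = -24750576$ ($E = \left(-3657\right) 6768 = -24750576$)
$- 2 F{\left(-85 \right)} + E = - 2 \cdot \frac{1}{99} \left(-85\right) - 24750576 = \left(-2\right) \left(- \frac{85}{99}\right) - 24750576 = \frac{170}{99} - 24750576 = - \frac{2450306854}{99}$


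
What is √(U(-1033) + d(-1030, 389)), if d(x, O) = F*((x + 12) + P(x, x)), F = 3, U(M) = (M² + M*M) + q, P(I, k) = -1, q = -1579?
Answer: √2129542 ≈ 1459.3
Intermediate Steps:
U(M) = -1579 + 2*M² (U(M) = (M² + M*M) - 1579 = (M² + M²) - 1579 = 2*M² - 1579 = -1579 + 2*M²)
d(x, O) = 33 + 3*x (d(x, O) = 3*((x + 12) - 1) = 3*((12 + x) - 1) = 3*(11 + x) = 33 + 3*x)
√(U(-1033) + d(-1030, 389)) = √((-1579 + 2*(-1033)²) + (33 + 3*(-1030))) = √((-1579 + 2*1067089) + (33 - 3090)) = √((-1579 + 2134178) - 3057) = √(2132599 - 3057) = √2129542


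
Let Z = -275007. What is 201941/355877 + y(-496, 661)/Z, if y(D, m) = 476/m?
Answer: 36708590258555/64691188317879 ≈ 0.56744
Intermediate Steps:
201941/355877 + y(-496, 661)/Z = 201941/355877 + (476/661)/(-275007) = 201941*(1/355877) + (476*(1/661))*(-1/275007) = 201941/355877 + (476/661)*(-1/275007) = 201941/355877 - 476/181779627 = 36708590258555/64691188317879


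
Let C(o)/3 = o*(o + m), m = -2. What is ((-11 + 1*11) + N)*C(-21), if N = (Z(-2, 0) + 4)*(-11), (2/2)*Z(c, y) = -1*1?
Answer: -47817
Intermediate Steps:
Z(c, y) = -1 (Z(c, y) = -1*1 = -1)
N = -33 (N = (-1 + 4)*(-11) = 3*(-11) = -33)
C(o) = 3*o*(-2 + o) (C(o) = 3*(o*(o - 2)) = 3*(o*(-2 + o)) = 3*o*(-2 + o))
((-11 + 1*11) + N)*C(-21) = ((-11 + 1*11) - 33)*(3*(-21)*(-2 - 21)) = ((-11 + 11) - 33)*(3*(-21)*(-23)) = (0 - 33)*1449 = -33*1449 = -47817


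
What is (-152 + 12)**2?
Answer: 19600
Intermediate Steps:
(-152 + 12)**2 = (-140)**2 = 19600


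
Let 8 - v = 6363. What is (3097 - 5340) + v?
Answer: -8598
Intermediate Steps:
v = -6355 (v = 8 - 1*6363 = 8 - 6363 = -6355)
(3097 - 5340) + v = (3097 - 5340) - 6355 = -2243 - 6355 = -8598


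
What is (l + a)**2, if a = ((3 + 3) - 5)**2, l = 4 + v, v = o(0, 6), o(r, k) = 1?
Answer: 36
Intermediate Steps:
v = 1
l = 5 (l = 4 + 1 = 5)
a = 1 (a = (6 - 5)**2 = 1**2 = 1)
(l + a)**2 = (5 + 1)**2 = 6**2 = 36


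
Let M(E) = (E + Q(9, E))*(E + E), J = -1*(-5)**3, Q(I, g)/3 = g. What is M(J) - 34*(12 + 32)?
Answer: 123504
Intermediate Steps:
Q(I, g) = 3*g
J = 125 (J = -1*(-125) = 125)
M(E) = 8*E**2 (M(E) = (E + 3*E)*(E + E) = (4*E)*(2*E) = 8*E**2)
M(J) - 34*(12 + 32) = 8*125**2 - 34*(12 + 32) = 8*15625 - 34*44 = 125000 - 1*1496 = 125000 - 1496 = 123504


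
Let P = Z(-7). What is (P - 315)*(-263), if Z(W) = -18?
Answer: 87579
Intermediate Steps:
P = -18
(P - 315)*(-263) = (-18 - 315)*(-263) = -333*(-263) = 87579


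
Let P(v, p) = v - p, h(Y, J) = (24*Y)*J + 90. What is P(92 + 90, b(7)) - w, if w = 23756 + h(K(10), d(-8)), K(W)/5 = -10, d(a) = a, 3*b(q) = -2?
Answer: -99790/3 ≈ -33263.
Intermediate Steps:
b(q) = -⅔ (b(q) = (⅓)*(-2) = -⅔)
K(W) = -50 (K(W) = 5*(-10) = -50)
h(Y, J) = 90 + 24*J*Y (h(Y, J) = 24*J*Y + 90 = 90 + 24*J*Y)
w = 33446 (w = 23756 + (90 + 24*(-8)*(-50)) = 23756 + (90 + 9600) = 23756 + 9690 = 33446)
P(92 + 90, b(7)) - w = ((92 + 90) - 1*(-⅔)) - 1*33446 = (182 + ⅔) - 33446 = 548/3 - 33446 = -99790/3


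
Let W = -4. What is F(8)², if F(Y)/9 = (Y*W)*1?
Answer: 82944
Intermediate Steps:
F(Y) = -36*Y (F(Y) = 9*((Y*(-4))*1) = 9*(-4*Y*1) = 9*(-4*Y) = -36*Y)
F(8)² = (-36*8)² = (-288)² = 82944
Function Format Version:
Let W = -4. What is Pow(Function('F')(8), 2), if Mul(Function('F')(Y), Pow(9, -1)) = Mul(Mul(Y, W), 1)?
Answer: 82944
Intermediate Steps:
Function('F')(Y) = Mul(-36, Y) (Function('F')(Y) = Mul(9, Mul(Mul(Y, -4), 1)) = Mul(9, Mul(Mul(-4, Y), 1)) = Mul(9, Mul(-4, Y)) = Mul(-36, Y))
Pow(Function('F')(8), 2) = Pow(Mul(-36, 8), 2) = Pow(-288, 2) = 82944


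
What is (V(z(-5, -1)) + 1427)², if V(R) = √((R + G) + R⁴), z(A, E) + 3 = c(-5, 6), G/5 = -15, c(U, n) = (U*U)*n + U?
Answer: (1427 + √406586963)² ≈ 4.6617e+8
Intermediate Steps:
c(U, n) = U + n*U² (c(U, n) = U²*n + U = n*U² + U = U + n*U²)
G = -75 (G = 5*(-15) = -75)
z(A, E) = 142 (z(A, E) = -3 - 5*(1 - 5*6) = -3 - 5*(1 - 30) = -3 - 5*(-29) = -3 + 145 = 142)
V(R) = √(-75 + R + R⁴) (V(R) = √((R - 75) + R⁴) = √((-75 + R) + R⁴) = √(-75 + R + R⁴))
(V(z(-5, -1)) + 1427)² = (√(-75 + 142 + 142⁴) + 1427)² = (√(-75 + 142 + 406586896) + 1427)² = (√406586963 + 1427)² = (1427 + √406586963)²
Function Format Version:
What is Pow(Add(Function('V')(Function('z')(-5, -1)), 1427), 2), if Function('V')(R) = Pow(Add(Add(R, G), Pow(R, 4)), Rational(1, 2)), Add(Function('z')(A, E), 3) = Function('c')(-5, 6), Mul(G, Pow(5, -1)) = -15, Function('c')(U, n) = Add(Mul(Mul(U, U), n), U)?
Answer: Pow(Add(1427, Pow(406586963, Rational(1, 2))), 2) ≈ 4.6617e+8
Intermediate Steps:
Function('c')(U, n) = Add(U, Mul(n, Pow(U, 2))) (Function('c')(U, n) = Add(Mul(Pow(U, 2), n), U) = Add(Mul(n, Pow(U, 2)), U) = Add(U, Mul(n, Pow(U, 2))))
G = -75 (G = Mul(5, -15) = -75)
Function('z')(A, E) = 142 (Function('z')(A, E) = Add(-3, Mul(-5, Add(1, Mul(-5, 6)))) = Add(-3, Mul(-5, Add(1, -30))) = Add(-3, Mul(-5, -29)) = Add(-3, 145) = 142)
Function('V')(R) = Pow(Add(-75, R, Pow(R, 4)), Rational(1, 2)) (Function('V')(R) = Pow(Add(Add(R, -75), Pow(R, 4)), Rational(1, 2)) = Pow(Add(Add(-75, R), Pow(R, 4)), Rational(1, 2)) = Pow(Add(-75, R, Pow(R, 4)), Rational(1, 2)))
Pow(Add(Function('V')(Function('z')(-5, -1)), 1427), 2) = Pow(Add(Pow(Add(-75, 142, Pow(142, 4)), Rational(1, 2)), 1427), 2) = Pow(Add(Pow(Add(-75, 142, 406586896), Rational(1, 2)), 1427), 2) = Pow(Add(Pow(406586963, Rational(1, 2)), 1427), 2) = Pow(Add(1427, Pow(406586963, Rational(1, 2))), 2)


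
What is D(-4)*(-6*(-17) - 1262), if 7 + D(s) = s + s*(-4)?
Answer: -5800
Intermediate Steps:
D(s) = -7 - 3*s (D(s) = -7 + (s + s*(-4)) = -7 + (s - 4*s) = -7 - 3*s)
D(-4)*(-6*(-17) - 1262) = (-7 - 3*(-4))*(-6*(-17) - 1262) = (-7 + 12)*(102 - 1262) = 5*(-1160) = -5800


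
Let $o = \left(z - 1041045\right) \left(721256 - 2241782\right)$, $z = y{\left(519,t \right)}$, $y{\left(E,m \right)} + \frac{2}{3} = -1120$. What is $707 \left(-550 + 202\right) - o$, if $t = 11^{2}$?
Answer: $-1584640238510$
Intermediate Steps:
$t = 121$
$y{\left(E,m \right)} = - \frac{3362}{3}$ ($y{\left(E,m \right)} = - \frac{2}{3} - 1120 = - \frac{3362}{3}$)
$z = - \frac{3362}{3} \approx -1120.7$
$o = 1584639992474$ ($o = \left(- \frac{3362}{3} - 1041045\right) \left(721256 - 2241782\right) = \left(- \frac{3126497}{3}\right) \left(-1520526\right) = 1584639992474$)
$707 \left(-550 + 202\right) - o = 707 \left(-550 + 202\right) - 1584639992474 = 707 \left(-348\right) - 1584639992474 = -246036 - 1584639992474 = -1584640238510$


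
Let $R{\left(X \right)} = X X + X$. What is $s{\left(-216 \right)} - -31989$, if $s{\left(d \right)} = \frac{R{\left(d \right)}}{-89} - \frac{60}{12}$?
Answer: $\frac{2800136}{89} \approx 31462.0$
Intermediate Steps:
$R{\left(X \right)} = X + X^{2}$ ($R{\left(X \right)} = X^{2} + X = X + X^{2}$)
$s{\left(d \right)} = -5 - \frac{d \left(1 + d\right)}{89}$ ($s{\left(d \right)} = \frac{d \left(1 + d\right)}{-89} - \frac{60}{12} = d \left(1 + d\right) \left(- \frac{1}{89}\right) - 5 = - \frac{d \left(1 + d\right)}{89} - 5 = -5 - \frac{d \left(1 + d\right)}{89}$)
$s{\left(-216 \right)} - -31989 = \left(-5 - - \frac{216 \left(1 - 216\right)}{89}\right) - -31989 = \left(-5 - \left(- \frac{216}{89}\right) \left(-215\right)\right) + 31989 = \left(-5 - \frac{46440}{89}\right) + 31989 = - \frac{46885}{89} + 31989 = \frac{2800136}{89}$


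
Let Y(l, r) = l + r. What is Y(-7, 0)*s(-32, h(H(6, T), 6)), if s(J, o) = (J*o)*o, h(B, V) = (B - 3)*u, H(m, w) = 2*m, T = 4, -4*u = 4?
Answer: 18144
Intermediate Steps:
u = -1 (u = -¼*4 = -1)
h(B, V) = 3 - B (h(B, V) = (B - 3)*(-1) = (-3 + B)*(-1) = 3 - B)
s(J, o) = J*o²
Y(-7, 0)*s(-32, h(H(6, T), 6)) = (-7 + 0)*(-32*(3 - 2*6)²) = -(-224)*(3 - 1*12)² = -(-224)*(3 - 12)² = -(-224)*(-9)² = -(-224)*81 = -7*(-2592) = 18144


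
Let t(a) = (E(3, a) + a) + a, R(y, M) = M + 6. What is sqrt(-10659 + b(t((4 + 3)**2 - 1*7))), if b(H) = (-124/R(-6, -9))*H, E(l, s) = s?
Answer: I*sqrt(5451) ≈ 73.831*I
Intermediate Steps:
R(y, M) = 6 + M
t(a) = 3*a (t(a) = (a + a) + a = 2*a + a = 3*a)
b(H) = 124*H/3 (b(H) = (-124/(6 - 9))*H = (-124/(-3))*H = (-124*(-1/3))*H = 124*H/3)
sqrt(-10659 + b(t((4 + 3)**2 - 1*7))) = sqrt(-10659 + 124*(3*((4 + 3)**2 - 1*7))/3) = sqrt(-10659 + 124*(3*(7**2 - 7))/3) = sqrt(-10659 + 124*(3*(49 - 7))/3) = sqrt(-10659 + 124*(3*42)/3) = sqrt(-10659 + (124/3)*126) = sqrt(-10659 + 5208) = sqrt(-5451) = I*sqrt(5451)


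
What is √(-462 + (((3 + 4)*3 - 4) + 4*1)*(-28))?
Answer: 5*I*√42 ≈ 32.404*I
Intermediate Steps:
√(-462 + (((3 + 4)*3 - 4) + 4*1)*(-28)) = √(-462 + ((7*3 - 4) + 4)*(-28)) = √(-462 + ((21 - 4) + 4)*(-28)) = √(-462 + (17 + 4)*(-28)) = √(-462 + 21*(-28)) = √(-462 - 588) = √(-1050) = 5*I*√42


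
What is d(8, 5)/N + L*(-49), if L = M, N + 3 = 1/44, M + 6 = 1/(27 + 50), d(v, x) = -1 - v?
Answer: 427093/1441 ≈ 296.39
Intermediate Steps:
M = -461/77 (M = -6 + 1/(27 + 50) = -6 + 1/77 = -461/77 ≈ -5.9870)
N = -131/44 (N = -3 + 1/44 = -131/44 ≈ -2.9773)
L = -461/77 ≈ -5.9870
d(8, 5)/N + L*(-49) = (-1 - 1*8)/(-131/44) - 461/77*(-49) = (-1 - 8)*(-44/131) + 3227/11 = -9*(-44/131) + 3227/11 = 396/131 + 3227/11 = 427093/1441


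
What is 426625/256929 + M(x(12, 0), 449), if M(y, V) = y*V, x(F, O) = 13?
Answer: 1500121198/256929 ≈ 5838.7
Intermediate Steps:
M(y, V) = V*y
426625/256929 + M(x(12, 0), 449) = 426625/256929 + 449*13 = 426625*(1/256929) + 5837 = 426625/256929 + 5837 = 1500121198/256929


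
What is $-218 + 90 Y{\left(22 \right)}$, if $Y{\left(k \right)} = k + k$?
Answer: $3742$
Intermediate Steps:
$Y{\left(k \right)} = 2 k$
$-218 + 90 Y{\left(22 \right)} = -218 + 90 \cdot 2 \cdot 22 = -218 + 90 \cdot 44 = -218 + 3960 = 3742$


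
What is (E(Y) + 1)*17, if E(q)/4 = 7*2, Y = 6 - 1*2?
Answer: 969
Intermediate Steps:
Y = 4 (Y = 6 - 2 = 4)
E(q) = 56 (E(q) = 4*(7*2) = 4*14 = 56)
(E(Y) + 1)*17 = (56 + 1)*17 = 57*17 = 969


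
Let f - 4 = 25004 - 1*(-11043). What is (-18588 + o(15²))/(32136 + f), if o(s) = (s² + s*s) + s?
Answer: 3947/3247 ≈ 1.2156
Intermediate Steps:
f = 36051 (f = 4 + (25004 - 1*(-11043)) = 4 + (25004 + 11043) = 4 + 36047 = 36051)
o(s) = s + 2*s² (o(s) = (s² + s²) + s = 2*s² + s = s + 2*s²)
(-18588 + o(15²))/(32136 + f) = (-18588 + 15²*(1 + 2*15²))/(32136 + 36051) = (-18588 + 225*(1 + 2*225))/68187 = (-18588 + 225*(1 + 450))*(1/68187) = (-18588 + 225*451)*(1/68187) = (-18588 + 101475)*(1/68187) = 82887*(1/68187) = 3947/3247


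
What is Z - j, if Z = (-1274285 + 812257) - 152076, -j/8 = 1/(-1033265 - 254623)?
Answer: -98862146545/160986 ≈ -6.1410e+5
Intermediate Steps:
j = 1/160986 (j = -8/(-1033265 - 254623) = -8/(-1287888) = -8*(-1/1287888) = 1/160986 ≈ 6.2117e-6)
Z = -614104 (Z = -462028 - 152076 = -614104)
Z - j = -614104 - 1*1/160986 = -614104 - 1/160986 = -98862146545/160986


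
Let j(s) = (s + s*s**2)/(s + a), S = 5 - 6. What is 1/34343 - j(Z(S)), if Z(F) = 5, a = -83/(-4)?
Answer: -17858257/3537329 ≈ -5.0485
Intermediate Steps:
S = -1
a = 83/4 (a = -83*(-1/4) = 83/4 ≈ 20.750)
j(s) = (s + s**3)/(83/4 + s) (j(s) = (s + s*s**2)/(s + 83/4) = (s + s**3)/(83/4 + s))
1/34343 - j(Z(S)) = 1/34343 - 4*5*(1 + 5**2)/(83 + 4*5) = 1/34343 - 4*5*(1 + 25)/(83 + 20) = 1/34343 - 4*5*26/103 = 1/34343 - 1*520/103 = 1/34343 - 520/103 = -17858257/3537329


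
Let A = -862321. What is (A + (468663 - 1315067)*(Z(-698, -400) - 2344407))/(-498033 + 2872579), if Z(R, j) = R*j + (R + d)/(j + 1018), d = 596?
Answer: 180043870529489/244578238 ≈ 7.3614e+5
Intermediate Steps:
Z(R, j) = R*j + (596 + R)/(1018 + j) (Z(R, j) = R*j + (R + 596)/(j + 1018) = R*j + (596 + R)/(1018 + j))
(A + (468663 - 1315067)*(Z(-698, -400) - 2344407))/(-498033 + 2872579) = (-862321 + (468663 - 1315067)*((596 - 698 - 698*(-400)**2 + 1018*(-698)*(-400))/(1018 - 400) - 2344407))/(-498033 + 2872579) = (-862321 - 846404*((596 - 698 - 698*160000 + 284225600)/618 - 2344407))/2374546 = (-862321 - 846404*((596 - 698 - 111680000 + 284225600)/618 - 2344407))*(1/2374546) = (-862321 - 846404*((1/618)*172545498 - 2344407))*(1/2374546) = (-862321 - 846404*(28757583/103 - 2344407))*(1/2374546) = (-862321 - 846404*(-212716338/103))*(1/2374546) = (-862321 + 180043959348552/103)*(1/2374546) = (180043870529489/103)*(1/2374546) = 180043870529489/244578238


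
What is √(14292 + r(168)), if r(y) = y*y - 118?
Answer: √42398 ≈ 205.91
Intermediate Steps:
r(y) = -118 + y² (r(y) = y² - 118 = -118 + y²)
√(14292 + r(168)) = √(14292 + (-118 + 168²)) = √(14292 + (-118 + 28224)) = √(14292 + 28106) = √42398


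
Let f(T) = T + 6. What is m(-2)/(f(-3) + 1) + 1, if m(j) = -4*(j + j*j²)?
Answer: 11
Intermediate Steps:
f(T) = 6 + T
m(j) = -4*j - 4*j³ (m(j) = -4*(j + j³) = -4*j - 4*j³)
m(-2)/(f(-3) + 1) + 1 = (-4*(-2)*(1 + (-2)²))/((6 - 3) + 1) + 1 = (-4*(-2)*(1 + 4))/(3 + 1) + 1 = (-4*(-2)*5)/4 + 1 = (¼)*40 + 1 = 10 + 1 = 11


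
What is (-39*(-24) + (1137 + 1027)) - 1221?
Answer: 1879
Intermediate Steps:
(-39*(-24) + (1137 + 1027)) - 1221 = (936 + 2164) - 1221 = 3100 - 1221 = 1879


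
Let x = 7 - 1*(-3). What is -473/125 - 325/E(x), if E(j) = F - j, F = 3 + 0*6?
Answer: 37314/875 ≈ 42.645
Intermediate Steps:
F = 3 (F = 3 + 0 = 3)
x = 10 (x = 7 + 3 = 10)
E(j) = 3 - j
-473/125 - 325/E(x) = -473/125 - 325/(3 - 1*10) = -473*1/125 - 325/(3 - 10) = -473/125 - 325/(-7) = -473/125 - 325*(-⅐) = -473/125 + 325/7 = 37314/875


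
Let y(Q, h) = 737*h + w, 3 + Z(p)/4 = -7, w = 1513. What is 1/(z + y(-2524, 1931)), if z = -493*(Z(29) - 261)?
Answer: 1/1573053 ≈ 6.3571e-7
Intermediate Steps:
Z(p) = -40 (Z(p) = -12 + 4*(-7) = -12 - 28 = -40)
y(Q, h) = 1513 + 737*h (y(Q, h) = 737*h + 1513 = 1513 + 737*h)
z = 148393 (z = -493*(-40 - 261) = -493*(-301) = 148393)
1/(z + y(-2524, 1931)) = 1/(148393 + (1513 + 737*1931)) = 1/(148393 + (1513 + 1423147)) = 1/(148393 + 1424660) = 1/1573053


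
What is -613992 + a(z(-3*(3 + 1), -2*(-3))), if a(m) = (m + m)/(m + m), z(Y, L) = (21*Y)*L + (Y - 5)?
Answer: -613991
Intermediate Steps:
z(Y, L) = -5 + Y + 21*L*Y (z(Y, L) = 21*L*Y + (-5 + Y) = -5 + Y + 21*L*Y)
a(m) = 1 (a(m) = (2*m)/((2*m)) = (2*m)*(1/(2*m)) = 1)
-613992 + a(z(-3*(3 + 1), -2*(-3))) = -613992 + 1 = -613991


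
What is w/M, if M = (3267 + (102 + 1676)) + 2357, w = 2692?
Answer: 1346/3701 ≈ 0.36369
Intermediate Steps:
M = 7402 (M = (3267 + 1778) + 2357 = 5045 + 2357 = 7402)
w/M = 2692/7402 = 2692*(1/7402) = 1346/3701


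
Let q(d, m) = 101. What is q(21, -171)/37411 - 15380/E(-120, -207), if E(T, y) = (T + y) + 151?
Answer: 13077249/149644 ≈ 87.389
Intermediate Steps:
E(T, y) = 151 + T + y
q(21, -171)/37411 - 15380/E(-120, -207) = 101/37411 - 15380/(151 - 120 - 207) = 101*(1/37411) - 15380/(-176) = 101/37411 - 15380*(-1/176) = 101/37411 + 3845/44 = 13077249/149644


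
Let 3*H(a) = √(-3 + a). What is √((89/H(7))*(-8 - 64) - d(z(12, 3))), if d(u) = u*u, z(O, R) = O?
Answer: 6*I*√271 ≈ 98.772*I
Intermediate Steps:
H(a) = √(-3 + a)/3
d(u) = u²
√((89/H(7))*(-8 - 64) - d(z(12, 3))) = √((89/((√(-3 + 7)/3)))*(-8 - 64) - 1*12²) = √((89/((√4/3)))*(-72) - 1*144) = √((89/(((⅓)*2)))*(-72) - 144) = √((89/(⅔))*(-72) - 144) = √((89*(3/2))*(-72) - 144) = √((267/2)*(-72) - 144) = √(-9612 - 144) = √(-9756) = 6*I*√271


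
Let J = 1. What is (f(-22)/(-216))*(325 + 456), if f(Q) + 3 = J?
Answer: 781/108 ≈ 7.2315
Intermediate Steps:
f(Q) = -2 (f(Q) = -3 + 1 = -2)
(f(-22)/(-216))*(325 + 456) = (-2/(-216))*(325 + 456) = -2*(-1/216)*781 = (1/108)*781 = 781/108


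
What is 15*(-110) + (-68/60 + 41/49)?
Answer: -1212968/735 ≈ -1650.3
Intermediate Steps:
15*(-110) + (-68/60 + 41/49) = -1650 + (-68*1/60 + 41*(1/49)) = -1650 + (-17/15 + 41/49) = -1650 - 218/735 = -1212968/735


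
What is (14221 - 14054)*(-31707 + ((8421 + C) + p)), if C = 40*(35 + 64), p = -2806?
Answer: -3696044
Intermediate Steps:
C = 3960 (C = 40*99 = 3960)
(14221 - 14054)*(-31707 + ((8421 + C) + p)) = (14221 - 14054)*(-31707 + ((8421 + 3960) - 2806)) = 167*(-31707 + (12381 - 2806)) = 167*(-31707 + 9575) = 167*(-22132) = -3696044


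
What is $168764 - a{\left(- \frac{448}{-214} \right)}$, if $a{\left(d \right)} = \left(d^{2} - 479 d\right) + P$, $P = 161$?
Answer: $\frac{1941766243}{11449} \approx 1.696 \cdot 10^{5}$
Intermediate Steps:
$a{\left(d \right)} = 161 + d^{2} - 479 d$ ($a{\left(d \right)} = \left(d^{2} - 479 d\right) + 161 = 161 + d^{2} - 479 d$)
$168764 - a{\left(- \frac{448}{-214} \right)} = 168764 - \left(161 + \left(- \frac{448}{-214}\right)^{2} - 479 \left(- \frac{448}{-214}\right)\right) = 168764 - \left(161 + \left(\left(-448\right) \left(- \frac{1}{214}\right)\right)^{2} - 479 \left(\left(-448\right) \left(- \frac{1}{214}\right)\right)\right) = 168764 - \left(161 + \left(\frac{224}{107}\right)^{2} - \frac{107296}{107}\right) = 168764 - \left(161 + \frac{50176}{11449} - \frac{107296}{107}\right) = 168764 - - \frac{9587207}{11449} = 168764 + \frac{9587207}{11449} = \frac{1941766243}{11449}$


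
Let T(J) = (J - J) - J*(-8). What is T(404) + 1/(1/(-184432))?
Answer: -181200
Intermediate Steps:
T(J) = 8*J (T(J) = 0 - (-8)*J = 0 + 8*J = 8*J)
T(404) + 1/(1/(-184432)) = 8*404 + 1/(1/(-184432)) = 3232 + 1/(-1/184432) = 3232 - 184432 = -181200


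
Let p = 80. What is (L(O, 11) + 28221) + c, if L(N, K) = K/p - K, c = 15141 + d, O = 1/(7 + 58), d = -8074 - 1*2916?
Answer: 2588891/80 ≈ 32361.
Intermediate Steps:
d = -10990 (d = -8074 - 2916 = -10990)
O = 1/65 ≈ 0.015385
c = 4151 (c = 15141 - 10990 = 4151)
L(N, K) = -79*K/80 (L(N, K) = K/80 - K = -79*K/80)
(L(O, 11) + 28221) + c = (-79/80*11 + 28221) + 4151 = (-869/80 + 28221) + 4151 = 2256811/80 + 4151 = 2588891/80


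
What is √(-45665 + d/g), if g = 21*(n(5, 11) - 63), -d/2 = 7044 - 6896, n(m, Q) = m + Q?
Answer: I*√44485135233/987 ≈ 213.69*I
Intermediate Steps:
n(m, Q) = Q + m
d = -296 (d = -2*(7044 - 6896) = -2*148 = -296)
g = -987 (g = 21*((11 + 5) - 63) = 21*(16 - 63) = 21*(-47) = -987)
√(-45665 + d/g) = √(-45665 - 296/(-987)) = √(-45665 - 296*(-1/987)) = √(-45665 + 296/987) = √(-45071059/987) = I*√44485135233/987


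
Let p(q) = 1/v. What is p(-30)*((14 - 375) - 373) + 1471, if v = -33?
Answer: 49277/33 ≈ 1493.2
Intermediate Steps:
p(q) = -1/33 (p(q) = 1/(-33) = -1/33)
p(-30)*((14 - 375) - 373) + 1471 = -((14 - 375) - 373)/33 + 1471 = -(-361 - 373)/33 + 1471 = -1/33*(-734) + 1471 = 734/33 + 1471 = 49277/33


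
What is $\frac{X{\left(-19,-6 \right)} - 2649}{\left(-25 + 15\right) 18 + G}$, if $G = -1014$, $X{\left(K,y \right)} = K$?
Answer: $\frac{1334}{597} \approx 2.2345$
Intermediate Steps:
$\frac{X{\left(-19,-6 \right)} - 2649}{\left(-25 + 15\right) 18 + G} = \frac{-19 - 2649}{\left(-25 + 15\right) 18 - 1014} = - \frac{2668}{\left(-10\right) 18 - 1014} = - \frac{2668}{-180 - 1014} = - \frac{2668}{-1194} = \left(-2668\right) \left(- \frac{1}{1194}\right) = \frac{1334}{597}$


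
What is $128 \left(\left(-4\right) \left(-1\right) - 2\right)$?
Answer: $256$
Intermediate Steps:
$128 \left(\left(-4\right) \left(-1\right) - 2\right) = 128 \left(4 - 2\right) = 128 \cdot 2 = 256$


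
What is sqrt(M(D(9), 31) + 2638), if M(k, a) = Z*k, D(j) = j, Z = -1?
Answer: sqrt(2629) ≈ 51.274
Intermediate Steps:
M(k, a) = -k
sqrt(M(D(9), 31) + 2638) = sqrt(-1*9 + 2638) = sqrt(-9 + 2638) = sqrt(2629)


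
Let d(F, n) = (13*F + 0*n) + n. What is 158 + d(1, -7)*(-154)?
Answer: -766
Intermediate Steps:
d(F, n) = n + 13*F (d(F, n) = (13*F + 0) + n = 13*F + n = n + 13*F)
158 + d(1, -7)*(-154) = 158 + (-7 + 13*1)*(-154) = 158 + (-7 + 13)*(-154) = 158 + 6*(-154) = 158 - 924 = -766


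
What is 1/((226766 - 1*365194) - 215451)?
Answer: -1/353879 ≈ -2.8258e-6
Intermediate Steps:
1/((226766 - 1*365194) - 215451) = 1/((226766 - 365194) - 215451) = 1/(-138428 - 215451) = 1/(-353879) = -1/353879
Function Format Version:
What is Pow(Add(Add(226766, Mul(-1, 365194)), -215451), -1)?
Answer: Rational(-1, 353879) ≈ -2.8258e-6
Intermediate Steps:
Pow(Add(Add(226766, Mul(-1, 365194)), -215451), -1) = Pow(Add(Add(226766, -365194), -215451), -1) = Pow(Add(-138428, -215451), -1) = Pow(-353879, -1) = Rational(-1, 353879)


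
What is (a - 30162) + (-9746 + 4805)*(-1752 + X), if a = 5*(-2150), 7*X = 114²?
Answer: -3903196/7 ≈ -5.5760e+5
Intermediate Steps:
X = 12996/7 (X = (⅐)*114² = (⅐)*12996 = 12996/7 ≈ 1856.6)
a = -10750
(a - 30162) + (-9746 + 4805)*(-1752 + X) = (-10750 - 30162) + (-9746 + 4805)*(-1752 + 12996/7) = -40912 - 4941*732/7 = -40912 - 3616812/7 = -3903196/7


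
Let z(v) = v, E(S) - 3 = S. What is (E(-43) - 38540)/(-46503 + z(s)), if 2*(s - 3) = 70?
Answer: 7716/9293 ≈ 0.83030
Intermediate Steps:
s = 38 (s = 3 + (½)*70 = 3 + 35 = 38)
E(S) = 3 + S
(E(-43) - 38540)/(-46503 + z(s)) = ((3 - 43) - 38540)/(-46503 + 38) = (-40 - 38540)/(-46465) = -38580*(-1/46465) = 7716/9293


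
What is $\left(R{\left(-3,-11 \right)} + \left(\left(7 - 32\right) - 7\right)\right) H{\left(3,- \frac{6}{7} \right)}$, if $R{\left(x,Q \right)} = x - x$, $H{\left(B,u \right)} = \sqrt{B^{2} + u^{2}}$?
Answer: $- \frac{96 \sqrt{53}}{7} \approx -99.842$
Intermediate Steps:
$R{\left(x,Q \right)} = 0$
$\left(R{\left(-3,-11 \right)} + \left(\left(7 - 32\right) - 7\right)\right) H{\left(3,- \frac{6}{7} \right)} = \left(0 + \left(\left(7 - 32\right) - 7\right)\right) \sqrt{3^{2} + \left(- \frac{6}{7}\right)^{2}} = \left(0 - 32\right) \sqrt{9 + \left(\left(-6\right) \frac{1}{7}\right)^{2}} = \left(0 - 32\right) \sqrt{9 + \left(- \frac{6}{7}\right)^{2}} = - 32 \sqrt{9 + \frac{36}{49}} = - 32 \sqrt{\frac{477}{49}} = - 32 \frac{3 \sqrt{53}}{7} = - \frac{96 \sqrt{53}}{7}$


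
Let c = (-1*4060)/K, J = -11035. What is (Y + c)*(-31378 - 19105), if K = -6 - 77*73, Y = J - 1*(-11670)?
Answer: -180588040015/5627 ≈ -3.2093e+7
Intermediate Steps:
Y = 635 (Y = -11035 - 1*(-11670) = -11035 + 11670 = 635)
K = -5627 (K = -6 - 5621 = -5627)
c = 4060/5627 (c = -1*4060/(-5627) = -4060*(-1/5627) = 4060/5627 ≈ 0.72152)
(Y + c)*(-31378 - 19105) = (635 + 4060/5627)*(-31378 - 19105) = (3577205/5627)*(-50483) = -180588040015/5627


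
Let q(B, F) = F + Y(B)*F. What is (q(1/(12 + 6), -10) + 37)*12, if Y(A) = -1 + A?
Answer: 1312/3 ≈ 437.33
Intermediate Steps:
q(B, F) = F + F*(-1 + B) (q(B, F) = F + (-1 + B)*F = F + F*(-1 + B))
(q(1/(12 + 6), -10) + 37)*12 = (-10/(12 + 6) + 37)*12 = (-10/18 + 37)*12 = ((1/18)*(-10) + 37)*12 = (-5/9 + 37)*12 = (328/9)*12 = 1312/3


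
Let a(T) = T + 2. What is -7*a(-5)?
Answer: 21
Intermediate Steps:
a(T) = 2 + T
-7*a(-5) = -7*(2 - 5) = -7*(-3) = 21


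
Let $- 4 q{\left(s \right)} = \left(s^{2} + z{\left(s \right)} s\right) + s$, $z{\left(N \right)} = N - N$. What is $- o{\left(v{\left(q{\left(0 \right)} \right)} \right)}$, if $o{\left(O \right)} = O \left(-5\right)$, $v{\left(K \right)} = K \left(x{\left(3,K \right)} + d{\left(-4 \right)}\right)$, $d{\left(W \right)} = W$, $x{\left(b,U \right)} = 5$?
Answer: $0$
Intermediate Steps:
$z{\left(N \right)} = 0$
$q{\left(s \right)} = - \frac{s}{4} - \frac{s^{2}}{4}$ ($q{\left(s \right)} = - \frac{\left(s^{2} + 0 s\right) + s}{4} = - \frac{\left(s^{2} + 0\right) + s}{4} = - \frac{s^{2} + s}{4} = - \frac{s + s^{2}}{4} = - \frac{s}{4} - \frac{s^{2}}{4}$)
$v{\left(K \right)} = K$ ($v{\left(K \right)} = K \left(5 - 4\right) = K 1 = K$)
$o{\left(O \right)} = - 5 O$
$- o{\left(v{\left(q{\left(0 \right)} \right)} \right)} = - \left(-5\right) \left(\left(- \frac{1}{4}\right) 0 \left(1 + 0\right)\right) = - \left(-5\right) \left(\left(- \frac{1}{4}\right) 0 \cdot 1\right) = - \left(-5\right) 0 = \left(-1\right) 0 = 0$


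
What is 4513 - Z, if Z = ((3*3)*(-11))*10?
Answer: 5503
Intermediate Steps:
Z = -990 (Z = (9*(-11))*10 = -99*10 = -990)
4513 - Z = 4513 - 1*(-990) = 4513 + 990 = 5503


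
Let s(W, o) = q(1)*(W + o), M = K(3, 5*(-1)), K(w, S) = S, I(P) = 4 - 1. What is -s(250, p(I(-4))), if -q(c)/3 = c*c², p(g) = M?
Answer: 735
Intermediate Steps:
I(P) = 3
M = -5 (M = 5*(-1) = -5)
p(g) = -5
q(c) = -3*c³ (q(c) = -3*c*c² = -3*c³)
s(W, o) = -3*W - 3*o (s(W, o) = (-3*1³)*(W + o) = (-3*1)*(W + o) = -3*(W + o) = -3*W - 3*o)
-s(250, p(I(-4))) = -(-3*250 - 3*(-5)) = -(-750 + 15) = -1*(-735) = 735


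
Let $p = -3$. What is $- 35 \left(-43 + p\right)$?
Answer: $1610$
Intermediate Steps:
$- 35 \left(-43 + p\right) = - 35 \left(-43 - 3\right) = \left(-35\right) \left(-46\right) = 1610$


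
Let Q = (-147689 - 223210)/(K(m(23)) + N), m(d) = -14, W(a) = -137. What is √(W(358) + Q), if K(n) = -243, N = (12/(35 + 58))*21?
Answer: 2*√2167939579/2483 ≈ 37.504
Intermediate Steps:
N = 84/31 (N = (12/93)*21 = (12*(1/93))*21 = (4/31)*21 = 84/31 ≈ 2.7097)
Q = 3832623/2483 (Q = (-147689 - 223210)/(-243 + 84/31) = -370899/(-7449/31) = -370899*(-31/7449) = 3832623/2483 ≈ 1543.5)
√(W(358) + Q) = √(-137 + 3832623/2483) = √(3492452/2483) = 2*√2167939579/2483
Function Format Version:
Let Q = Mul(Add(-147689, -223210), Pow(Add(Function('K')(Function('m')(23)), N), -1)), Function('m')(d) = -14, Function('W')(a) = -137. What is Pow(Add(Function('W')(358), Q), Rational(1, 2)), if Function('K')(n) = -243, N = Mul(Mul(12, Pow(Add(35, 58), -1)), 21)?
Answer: Mul(Rational(2, 2483), Pow(2167939579, Rational(1, 2))) ≈ 37.504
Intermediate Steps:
N = Rational(84, 31) (N = Mul(Mul(12, Pow(93, -1)), 21) = Mul(Mul(12, Rational(1, 93)), 21) = Mul(Rational(4, 31), 21) = Rational(84, 31) ≈ 2.7097)
Q = Rational(3832623, 2483) (Q = Mul(Add(-147689, -223210), Pow(Add(-243, Rational(84, 31)), -1)) = Mul(-370899, Pow(Rational(-7449, 31), -1)) = Mul(-370899, Rational(-31, 7449)) = Rational(3832623, 2483) ≈ 1543.5)
Pow(Add(Function('W')(358), Q), Rational(1, 2)) = Pow(Add(-137, Rational(3832623, 2483)), Rational(1, 2)) = Pow(Rational(3492452, 2483), Rational(1, 2)) = Mul(Rational(2, 2483), Pow(2167939579, Rational(1, 2)))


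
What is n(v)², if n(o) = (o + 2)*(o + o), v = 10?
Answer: 57600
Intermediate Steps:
n(o) = 2*o*(2 + o) (n(o) = (2 + o)*(2*o) = 2*o*(2 + o))
n(v)² = (2*10*(2 + 10))² = (2*10*12)² = 240² = 57600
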